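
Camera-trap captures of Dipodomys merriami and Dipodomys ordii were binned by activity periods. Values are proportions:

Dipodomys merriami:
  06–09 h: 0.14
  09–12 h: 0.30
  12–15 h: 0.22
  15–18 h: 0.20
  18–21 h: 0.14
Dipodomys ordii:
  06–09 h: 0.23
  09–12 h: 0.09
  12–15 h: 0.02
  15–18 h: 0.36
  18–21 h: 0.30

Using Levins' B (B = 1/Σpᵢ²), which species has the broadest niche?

Dipodomys merriami

Σp_merrᵢ² = 0.14² + 0.30² + 0.22² + 0.20² + 0.14² = 0.0196 + 0.0900 + 0.0484 + 0.0400 + 0.0196 = 0.2176
B_merr = 1 / 0.2176 = 4.5956
Σp_ordiᵢ² = 0.23² + 0.09² + 0.02² + 0.36² + 0.30² = 0.0529 + 0.0081 + 0.0004 + 0.1296 + 0.0900 = 0.2810
B_ordi = 1 / 0.2810 = 3.5587
Highest B → broadest niche (most generalist): Dipodomys merriami (B = 4.60).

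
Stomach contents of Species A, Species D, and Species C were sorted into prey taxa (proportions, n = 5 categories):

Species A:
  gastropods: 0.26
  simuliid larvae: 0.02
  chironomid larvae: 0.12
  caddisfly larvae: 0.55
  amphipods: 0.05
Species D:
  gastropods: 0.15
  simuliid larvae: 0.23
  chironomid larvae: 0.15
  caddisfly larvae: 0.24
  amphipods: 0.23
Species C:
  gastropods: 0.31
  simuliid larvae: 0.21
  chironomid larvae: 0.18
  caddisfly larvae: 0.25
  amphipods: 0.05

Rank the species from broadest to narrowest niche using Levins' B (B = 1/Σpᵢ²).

Species D > Species C > Species A

Σp_Aᵢ² = 0.26² + 0.02² + 0.12² + 0.55² + 0.05² = 0.0676 + 0.0004 + 0.0144 + 0.3025 + 0.0025 = 0.3874
B_A = 1 / 0.3874 = 2.5813
Σp_Dᵢ² = 0.15² + 0.23² + 0.15² + 0.24² + 0.23² = 0.0225 + 0.0529 + 0.0225 + 0.0576 + 0.0529 = 0.2084
B_D = 1 / 0.2084 = 4.7985
Σp_Cᵢ² = 0.31² + 0.21² + 0.18² + 0.25² + 0.05² = 0.0961 + 0.0441 + 0.0324 + 0.0625 + 0.0025 = 0.2376
B_C = 1 / 0.2376 = 4.2088
Ranking by B (broadest → narrowest): Species D (4.80) > Species C (4.21) > Species A (2.58)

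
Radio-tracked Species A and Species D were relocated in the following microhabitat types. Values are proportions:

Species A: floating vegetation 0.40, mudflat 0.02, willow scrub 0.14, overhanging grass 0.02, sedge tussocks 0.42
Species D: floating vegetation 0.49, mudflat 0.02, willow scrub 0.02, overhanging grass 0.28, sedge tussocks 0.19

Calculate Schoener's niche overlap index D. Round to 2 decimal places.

Σ|p₁ᵢ − p₂ᵢ| = 0.09 + 0.00 + 0.12 + 0.26 + 0.23 = 0.70
D = 1 − ½ × 0.70 = 1 − 0.350 = 0.6500

0.65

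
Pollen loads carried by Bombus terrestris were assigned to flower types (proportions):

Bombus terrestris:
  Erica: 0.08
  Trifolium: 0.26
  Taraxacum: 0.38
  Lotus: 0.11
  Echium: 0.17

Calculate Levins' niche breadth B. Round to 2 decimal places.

3.86

Σpᵢ² = 0.08² + 0.26² + 0.38² + 0.11² + 0.17² = 0.0064 + 0.0676 + 0.1444 + 0.0121 + 0.0289 = 0.2594
B = 1 / 0.2594 = 3.8551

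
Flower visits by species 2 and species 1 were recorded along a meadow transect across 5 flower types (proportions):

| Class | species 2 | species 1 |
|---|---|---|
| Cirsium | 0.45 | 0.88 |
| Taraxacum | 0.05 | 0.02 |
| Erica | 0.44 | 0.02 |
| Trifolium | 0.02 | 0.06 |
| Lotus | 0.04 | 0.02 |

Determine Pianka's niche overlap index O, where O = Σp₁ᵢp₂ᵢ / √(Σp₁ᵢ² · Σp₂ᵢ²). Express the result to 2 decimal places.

0.73

Σ p₁ᵢp₂ᵢ = 0.3960 + 0.0010 + 0.0088 + 0.0012 + 0.0008 = 0.4078
Σp_1ᵢ² = 0.45² + 0.05² + 0.44² + 0.02² + 0.04² = 0.2025 + 0.0025 + 0.1936 + 0.0004 + 0.0016 = 0.4006
Σp_2ᵢ² = 0.88² + 0.02² + 0.02² + 0.06² + 0.02² = 0.7744 + 0.0004 + 0.0004 + 0.0036 + 0.0004 = 0.7792
O = 0.4078 / √(0.4006 × 0.7792) = 0.4078 / 0.55870 = 0.7299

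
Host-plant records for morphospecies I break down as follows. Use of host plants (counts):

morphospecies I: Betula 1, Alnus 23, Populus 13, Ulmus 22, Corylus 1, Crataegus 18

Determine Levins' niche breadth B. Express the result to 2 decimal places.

Proportions for morphospecies I (n=78): 1/78=0.0128, 23/78=0.2949, 13/78=0.1667, 22/78=0.2821, 1/78=0.0128, 18/78=0.2308
Σpᵢ² = 0.0128² + 0.2949² + 0.1667² + 0.2821² + 0.0128² + 0.2308² = 0.000164 + 0.086966 + 0.027789 + 0.079580 + 0.000164 + 0.053269 = 0.247932
B = 1 / 0.247932 = 4.0334

4.03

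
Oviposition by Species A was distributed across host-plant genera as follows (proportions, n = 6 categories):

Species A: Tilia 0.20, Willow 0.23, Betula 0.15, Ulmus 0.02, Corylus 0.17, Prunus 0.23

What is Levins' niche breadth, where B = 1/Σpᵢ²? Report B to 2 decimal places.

5.06

Σpᵢ² = 0.20² + 0.23² + 0.15² + 0.02² + 0.17² + 0.23² = 0.0400 + 0.0529 + 0.0225 + 0.0004 + 0.0289 + 0.0529 = 0.1976
B = 1 / 0.1976 = 5.0607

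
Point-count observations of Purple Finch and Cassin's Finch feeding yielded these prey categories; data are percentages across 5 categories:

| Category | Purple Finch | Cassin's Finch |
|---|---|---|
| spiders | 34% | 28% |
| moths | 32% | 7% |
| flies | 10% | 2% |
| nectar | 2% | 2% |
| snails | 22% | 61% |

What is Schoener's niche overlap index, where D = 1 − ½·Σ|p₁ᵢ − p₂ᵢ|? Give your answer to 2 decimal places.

Convert percentages to proportions (divide by 100).
Σ|p₁ᵢ − p₂ᵢ| = 0.06 + 0.25 + 0.08 + 0.00 + 0.39 = 0.78
D = 1 − ½ × 0.78 = 1 − 0.390 = 0.6100

0.61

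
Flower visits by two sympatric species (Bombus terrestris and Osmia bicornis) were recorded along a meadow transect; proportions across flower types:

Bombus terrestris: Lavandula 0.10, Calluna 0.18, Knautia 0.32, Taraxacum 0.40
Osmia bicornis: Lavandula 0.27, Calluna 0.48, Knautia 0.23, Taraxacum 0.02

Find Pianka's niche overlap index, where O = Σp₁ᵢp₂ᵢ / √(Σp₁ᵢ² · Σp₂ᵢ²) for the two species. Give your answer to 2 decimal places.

0.59

Σ p₁ᵢp₂ᵢ = 0.0270 + 0.0864 + 0.0736 + 0.0080 = 0.1950
Σp_1ᵢ² = 0.10² + 0.18² + 0.32² + 0.40² = 0.0100 + 0.0324 + 0.1024 + 0.1600 = 0.3048
Σp_2ᵢ² = 0.27² + 0.48² + 0.23² + 0.02² = 0.0729 + 0.2304 + 0.0529 + 0.0004 = 0.3566
O = 0.1950 / √(0.3048 × 0.3566) = 0.1950 / 0.32968 = 0.5915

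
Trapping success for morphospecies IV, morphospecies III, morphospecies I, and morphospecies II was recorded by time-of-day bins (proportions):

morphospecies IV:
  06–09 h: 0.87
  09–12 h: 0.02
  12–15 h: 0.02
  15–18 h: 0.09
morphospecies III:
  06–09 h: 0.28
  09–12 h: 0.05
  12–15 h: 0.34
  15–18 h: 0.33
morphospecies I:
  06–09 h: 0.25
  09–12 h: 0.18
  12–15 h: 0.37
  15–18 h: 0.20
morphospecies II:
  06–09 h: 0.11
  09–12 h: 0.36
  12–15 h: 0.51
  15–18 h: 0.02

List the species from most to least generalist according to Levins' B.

Σp_IVᵢ² = 0.87² + 0.02² + 0.02² + 0.09² = 0.7569 + 0.0004 + 0.0004 + 0.0081 = 0.7658
B_IV = 1 / 0.7658 = 1.3058
Σp_IIIᵢ² = 0.28² + 0.05² + 0.34² + 0.33² = 0.0784 + 0.0025 + 0.1156 + 0.1089 = 0.3054
B_III = 1 / 0.3054 = 3.2744
Σp_Iᵢ² = 0.25² + 0.18² + 0.37² + 0.20² = 0.0625 + 0.0324 + 0.1369 + 0.0400 = 0.2718
B_I = 1 / 0.2718 = 3.6792
Σp_IIᵢ² = 0.11² + 0.36² + 0.51² + 0.02² = 0.0121 + 0.1296 + 0.2601 + 0.0004 = 0.4022
B_II = 1 / 0.4022 = 2.4863
Ranking by B (broadest → narrowest): morphospecies I (3.68) > morphospecies III (3.27) > morphospecies II (2.49) > morphospecies IV (1.31)

morphospecies I > morphospecies III > morphospecies II > morphospecies IV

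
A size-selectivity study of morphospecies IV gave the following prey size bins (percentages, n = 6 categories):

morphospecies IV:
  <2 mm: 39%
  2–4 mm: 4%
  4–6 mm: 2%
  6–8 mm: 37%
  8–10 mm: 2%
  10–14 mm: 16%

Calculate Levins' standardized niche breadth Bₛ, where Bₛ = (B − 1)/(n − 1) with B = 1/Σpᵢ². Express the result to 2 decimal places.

Convert percentages to proportions (divide by 100).
Σpᵢ² = 0.39² + 0.04² + 0.02² + 0.37² + 0.02² + 0.16² = 0.1521 + 0.0016 + 0.0004 + 0.1369 + 0.0004 + 0.0256 = 0.3170
B = 1 / 0.3170 = 3.1546
Bₛ = (B − 1)/(n − 1) = (3.1546 − 1)/(6 − 1) = 2.1546/5 = 0.4309

0.43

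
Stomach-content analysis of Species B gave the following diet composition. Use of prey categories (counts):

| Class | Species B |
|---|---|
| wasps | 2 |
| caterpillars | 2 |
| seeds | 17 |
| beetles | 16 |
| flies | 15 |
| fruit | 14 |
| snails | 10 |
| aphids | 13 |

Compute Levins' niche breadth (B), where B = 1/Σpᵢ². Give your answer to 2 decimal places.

Proportions for Species B (n=89): 2/89=0.0225, 2/89=0.0225, 17/89=0.1910, 16/89=0.1798, 15/89=0.1685, 14/89=0.1573, 10/89=0.1124, 13/89=0.1461
Σpᵢ² = 0.0225² + 0.0225² + 0.1910² + 0.1798² + 0.1685² + 0.1573² + 0.1124² + 0.1461² = 0.000506 + 0.000506 + 0.036481 + 0.032328 + 0.028392 + 0.024743 + 0.012634 + 0.021345 = 0.156935
B = 1 / 0.156935 = 6.3721

6.37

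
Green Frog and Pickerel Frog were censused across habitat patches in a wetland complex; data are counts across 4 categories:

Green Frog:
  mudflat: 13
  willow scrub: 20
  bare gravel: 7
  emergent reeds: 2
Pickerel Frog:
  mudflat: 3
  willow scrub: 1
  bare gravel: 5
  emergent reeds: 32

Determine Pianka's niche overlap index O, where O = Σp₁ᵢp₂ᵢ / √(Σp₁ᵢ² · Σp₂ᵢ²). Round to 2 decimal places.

0.19

Proportions for Green Frog (n=42): 13/42=0.3095, 20/42=0.4762, 7/42=0.1667, 2/42=0.0476
Proportions for Pickerel Frog (n=41): 3/41=0.0732, 1/41=0.0244, 5/41=0.1220, 32/41=0.7805
Σ p₁ᵢp₂ᵢ = 0.022655 + 0.011619 + 0.020337 + 0.037152 = 0.091763
Σp_1ᵢ² = 0.3095² + 0.4762² + 0.1667² + 0.0476² = 0.095790 + 0.226766 + 0.027789 + 0.002266 = 0.352611
Σp_2ᵢ² = 0.0732² + 0.0244² + 0.1220² + 0.7805² = 0.005358 + 0.000595 + 0.014884 + 0.609180 = 0.630017
O = 0.091763 / √(0.352611 × 0.630017) = 0.091763 / 0.4713289 = 0.1947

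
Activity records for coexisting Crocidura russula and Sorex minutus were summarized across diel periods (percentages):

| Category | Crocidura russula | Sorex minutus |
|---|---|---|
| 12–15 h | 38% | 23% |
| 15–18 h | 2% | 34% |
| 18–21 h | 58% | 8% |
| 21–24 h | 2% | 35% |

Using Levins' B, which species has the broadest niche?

Convert percentages to proportions (divide by 100).
Σp_russᵢ² = 0.38² + 0.02² + 0.58² + 0.02² = 0.1444 + 0.0004 + 0.3364 + 0.0004 = 0.4816
B_russ = 1 / 0.4816 = 2.0764
Σp_minuᵢ² = 0.23² + 0.34² + 0.08² + 0.35² = 0.0529 + 0.1156 + 0.0064 + 0.1225 = 0.2974
B_minu = 1 / 0.2974 = 3.3625
Highest B → broadest niche (most generalist): Sorex minutus (B = 3.36).

Sorex minutus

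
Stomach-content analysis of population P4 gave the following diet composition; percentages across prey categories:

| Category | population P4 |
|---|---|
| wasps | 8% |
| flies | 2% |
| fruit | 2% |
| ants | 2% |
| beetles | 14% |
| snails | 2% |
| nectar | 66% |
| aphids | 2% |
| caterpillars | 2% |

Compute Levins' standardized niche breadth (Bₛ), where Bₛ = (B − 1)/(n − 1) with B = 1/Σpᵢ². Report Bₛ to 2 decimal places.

0.14

Convert percentages to proportions (divide by 100).
Σpᵢ² = 0.08² + 0.02² + 0.02² + 0.02² + 0.14² + 0.02² + 0.66² + 0.02² + 0.02² = 0.0064 + 0.0004 + 0.0004 + 0.0004 + 0.0196 + 0.0004 + 0.4356 + 0.0004 + 0.0004 = 0.4640
B = 1 / 0.4640 = 2.1552
Bₛ = (B − 1)/(n − 1) = (2.1552 − 1)/(9 − 1) = 1.1552/8 = 0.1444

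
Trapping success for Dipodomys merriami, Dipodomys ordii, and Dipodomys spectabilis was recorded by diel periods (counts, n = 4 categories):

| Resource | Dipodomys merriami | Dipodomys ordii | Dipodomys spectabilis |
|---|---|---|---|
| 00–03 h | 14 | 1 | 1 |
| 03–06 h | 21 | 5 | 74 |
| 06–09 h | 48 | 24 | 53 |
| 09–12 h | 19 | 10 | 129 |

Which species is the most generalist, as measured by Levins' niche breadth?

Dipodomys merriami

Proportions for Dipodomys merriami (n=102): 14/102=0.1373, 21/102=0.2059, 48/102=0.4706, 19/102=0.1863
Proportions for Dipodomys ordii (n=40): 1/40=0.0250, 5/40=0.1250, 24/40=0.6000, 10/40=0.2500
Proportions for Dipodomys spectabilis (n=257): 1/257=0.0039, 74/257=0.2879, 53/257=0.2062, 129/257=0.5019
Σp_merrᵢ² = 0.1373² + 0.2059² + 0.4706² + 0.1863² = 0.018851 + 0.042395 + 0.221464 + 0.034708 = 0.317418
B_merr = 1 / 0.317418 = 3.1504
Σp_ordiᵢ² = 0.0250² + 0.1250² + 0.6000² + 0.2500² = 0.000625 + 0.015625 + 0.360000 + 0.062500 = 0.438750
B_ordi = 1 / 0.438750 = 2.2792
Σp_specᵢ² = 0.0039² + 0.2879² + 0.2062² + 0.5019² = 0.000015 + 0.082886 + 0.042518 + 0.251904 = 0.377323
B_spec = 1 / 0.377323 = 2.6502
Highest B → broadest niche (most generalist): Dipodomys merriami (B = 3.15).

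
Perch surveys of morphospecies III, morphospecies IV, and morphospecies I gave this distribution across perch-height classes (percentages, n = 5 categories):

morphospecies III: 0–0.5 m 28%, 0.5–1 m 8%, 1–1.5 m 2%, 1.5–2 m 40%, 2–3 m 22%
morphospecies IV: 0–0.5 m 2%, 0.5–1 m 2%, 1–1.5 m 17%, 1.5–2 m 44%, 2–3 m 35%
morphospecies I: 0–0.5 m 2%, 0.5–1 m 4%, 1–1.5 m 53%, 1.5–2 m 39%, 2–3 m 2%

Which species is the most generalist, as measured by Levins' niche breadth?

morphospecies III

Convert percentages to proportions (divide by 100).
Σp_IIIᵢ² = 0.28² + 0.08² + 0.02² + 0.40² + 0.22² = 0.0784 + 0.0064 + 0.0004 + 0.1600 + 0.0484 = 0.2936
B_III = 1 / 0.2936 = 3.4060
Σp_IVᵢ² = 0.02² + 0.02² + 0.17² + 0.44² + 0.35² = 0.0004 + 0.0004 + 0.0289 + 0.1936 + 0.1225 = 0.3458
B_IV = 1 / 0.3458 = 2.8918
Σp_Iᵢ² = 0.02² + 0.04² + 0.53² + 0.39² + 0.02² = 0.0004 + 0.0016 + 0.2809 + 0.1521 + 0.0004 = 0.4354
B_I = 1 / 0.4354 = 2.2967
Highest B → broadest niche (most generalist): morphospecies III (B = 3.41).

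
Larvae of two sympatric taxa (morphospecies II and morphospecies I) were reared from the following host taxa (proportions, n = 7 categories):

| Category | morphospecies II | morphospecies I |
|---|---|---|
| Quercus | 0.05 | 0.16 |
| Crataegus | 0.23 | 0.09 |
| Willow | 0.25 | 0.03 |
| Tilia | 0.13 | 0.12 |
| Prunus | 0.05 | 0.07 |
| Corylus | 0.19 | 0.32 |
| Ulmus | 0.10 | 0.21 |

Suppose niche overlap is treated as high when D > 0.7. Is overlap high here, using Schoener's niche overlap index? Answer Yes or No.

Σ|p₁ᵢ − p₂ᵢ| = 0.11 + 0.14 + 0.22 + 0.01 + 0.02 + 0.13 + 0.11 = 0.74
D = 1 − ½ × 0.74 = 1 − 0.370 = 0.6300
D = 0.6300 < 0.7 → No.

No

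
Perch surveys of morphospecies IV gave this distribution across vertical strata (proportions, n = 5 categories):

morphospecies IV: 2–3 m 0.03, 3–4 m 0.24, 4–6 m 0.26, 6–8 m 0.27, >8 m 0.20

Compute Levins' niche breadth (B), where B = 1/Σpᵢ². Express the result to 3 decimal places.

4.184

Σpᵢ² = 0.03² + 0.24² + 0.26² + 0.27² + 0.20² = 0.0009 + 0.0576 + 0.0676 + 0.0729 + 0.0400 = 0.2390
B = 1 / 0.2390 = 4.18410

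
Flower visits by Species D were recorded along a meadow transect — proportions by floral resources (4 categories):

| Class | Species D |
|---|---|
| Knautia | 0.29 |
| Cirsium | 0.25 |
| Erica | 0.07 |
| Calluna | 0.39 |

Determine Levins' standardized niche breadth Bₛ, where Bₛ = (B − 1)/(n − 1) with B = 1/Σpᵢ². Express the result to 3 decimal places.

Σpᵢ² = 0.29² + 0.25² + 0.07² + 0.39² = 0.0841 + 0.0625 + 0.0049 + 0.1521 = 0.3036
B = 1 / 0.3036 = 3.29381
Bₛ = (B − 1)/(n − 1) = (3.29381 − 1)/(4 − 1) = 2.29381/3 = 0.76460

0.765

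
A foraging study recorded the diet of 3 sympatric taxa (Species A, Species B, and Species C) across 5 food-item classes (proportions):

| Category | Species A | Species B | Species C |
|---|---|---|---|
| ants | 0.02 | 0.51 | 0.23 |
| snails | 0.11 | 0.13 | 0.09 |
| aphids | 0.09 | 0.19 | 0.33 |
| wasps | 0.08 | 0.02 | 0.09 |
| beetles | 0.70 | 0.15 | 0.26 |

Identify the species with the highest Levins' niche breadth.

Σp_Aᵢ² = 0.02² + 0.11² + 0.09² + 0.08² + 0.70² = 0.0004 + 0.0121 + 0.0081 + 0.0064 + 0.4900 = 0.5170
B_A = 1 / 0.5170 = 1.9342
Σp_Bᵢ² = 0.51² + 0.13² + 0.19² + 0.02² + 0.15² = 0.2601 + 0.0169 + 0.0361 + 0.0004 + 0.0225 = 0.3360
B_B = 1 / 0.3360 = 2.9762
Σp_Cᵢ² = 0.23² + 0.09² + 0.33² + 0.09² + 0.26² = 0.0529 + 0.0081 + 0.1089 + 0.0081 + 0.0676 = 0.2456
B_C = 1 / 0.2456 = 4.0717
Highest B → broadest niche (most generalist): Species C (B = 4.07).

Species C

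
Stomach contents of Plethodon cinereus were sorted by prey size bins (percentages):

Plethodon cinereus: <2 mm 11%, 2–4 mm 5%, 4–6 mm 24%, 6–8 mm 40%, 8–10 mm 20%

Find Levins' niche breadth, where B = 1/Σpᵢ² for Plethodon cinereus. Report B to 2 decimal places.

3.67

Convert percentages to proportions (divide by 100).
Σpᵢ² = 0.11² + 0.05² + 0.24² + 0.40² + 0.20² = 0.0121 + 0.0025 + 0.0576 + 0.1600 + 0.0400 = 0.2722
B = 1 / 0.2722 = 3.6738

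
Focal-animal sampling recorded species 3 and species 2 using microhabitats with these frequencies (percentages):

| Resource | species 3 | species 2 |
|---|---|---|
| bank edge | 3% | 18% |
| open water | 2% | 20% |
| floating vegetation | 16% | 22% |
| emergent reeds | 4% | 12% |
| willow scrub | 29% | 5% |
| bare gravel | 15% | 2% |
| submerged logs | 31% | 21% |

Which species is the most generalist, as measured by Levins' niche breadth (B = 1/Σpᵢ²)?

species 2

Convert percentages to proportions (divide by 100).
Σp_3ᵢ² = 0.03² + 0.02² + 0.16² + 0.04² + 0.29² + 0.15² + 0.31² = 0.0009 + 0.0004 + 0.0256 + 0.0016 + 0.0841 + 0.0225 + 0.0961 = 0.2312
B_3 = 1 / 0.2312 = 4.3253
Σp_2ᵢ² = 0.18² + 0.20² + 0.22² + 0.12² + 0.05² + 0.02² + 0.21² = 0.0324 + 0.0400 + 0.0484 + 0.0144 + 0.0025 + 0.0004 + 0.0441 = 0.1822
B_2 = 1 / 0.1822 = 5.4885
Highest B → broadest niche (most generalist): species 2 (B = 5.49).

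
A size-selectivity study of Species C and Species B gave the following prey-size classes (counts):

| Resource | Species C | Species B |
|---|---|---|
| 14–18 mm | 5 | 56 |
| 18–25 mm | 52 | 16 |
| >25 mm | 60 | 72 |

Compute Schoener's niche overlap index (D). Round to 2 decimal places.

Proportions for Species C (n=117): 5/117=0.0427, 52/117=0.4444, 60/117=0.5128
Proportions for Species B (n=144): 56/144=0.3889, 16/144=0.1111, 72/144=0.5000
Σ|p₁ᵢ − p₂ᵢ| = 0.3462 + 0.3333 + 0.0128 = 0.6923
D = 1 − ½ × 0.6923 = 1 − 0.34615 = 0.65385

0.65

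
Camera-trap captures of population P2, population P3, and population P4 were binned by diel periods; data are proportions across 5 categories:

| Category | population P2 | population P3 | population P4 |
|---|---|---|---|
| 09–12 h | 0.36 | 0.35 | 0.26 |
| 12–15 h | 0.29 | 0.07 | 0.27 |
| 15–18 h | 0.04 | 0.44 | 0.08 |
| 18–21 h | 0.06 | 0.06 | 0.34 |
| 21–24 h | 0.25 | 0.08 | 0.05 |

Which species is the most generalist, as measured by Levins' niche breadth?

Σp_P2ᵢ² = 0.36² + 0.29² + 0.04² + 0.06² + 0.25² = 0.1296 + 0.0841 + 0.0016 + 0.0036 + 0.0625 = 0.2814
B_P2 = 1 / 0.2814 = 3.5537
Σp_P3ᵢ² = 0.35² + 0.07² + 0.44² + 0.06² + 0.08² = 0.1225 + 0.0049 + 0.1936 + 0.0036 + 0.0064 = 0.3310
B_P3 = 1 / 0.3310 = 3.0211
Σp_P4ᵢ² = 0.26² + 0.27² + 0.08² + 0.34² + 0.05² = 0.0676 + 0.0729 + 0.0064 + 0.1156 + 0.0025 = 0.2650
B_P4 = 1 / 0.2650 = 3.7736
Highest B → broadest niche (most generalist): population P4 (B = 3.77).

population P4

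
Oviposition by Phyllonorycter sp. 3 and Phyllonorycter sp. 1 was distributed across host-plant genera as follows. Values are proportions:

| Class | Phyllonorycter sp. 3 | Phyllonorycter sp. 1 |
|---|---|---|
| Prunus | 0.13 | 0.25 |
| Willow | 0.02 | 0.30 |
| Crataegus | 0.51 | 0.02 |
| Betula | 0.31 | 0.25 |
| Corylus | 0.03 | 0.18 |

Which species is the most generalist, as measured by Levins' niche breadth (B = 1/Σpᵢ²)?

Phyllonorycter sp. 1

Σp_3ᵢ² = 0.13² + 0.02² + 0.51² + 0.31² + 0.03² = 0.0169 + 0.0004 + 0.2601 + 0.0961 + 0.0009 = 0.3744
B_3 = 1 / 0.3744 = 2.6709
Σp_1ᵢ² = 0.25² + 0.30² + 0.02² + 0.25² + 0.18² = 0.0625 + 0.0900 + 0.0004 + 0.0625 + 0.0324 = 0.2478
B_1 = 1 / 0.2478 = 4.0355
Highest B → broadest niche (most generalist): Phyllonorycter sp. 1 (B = 4.04).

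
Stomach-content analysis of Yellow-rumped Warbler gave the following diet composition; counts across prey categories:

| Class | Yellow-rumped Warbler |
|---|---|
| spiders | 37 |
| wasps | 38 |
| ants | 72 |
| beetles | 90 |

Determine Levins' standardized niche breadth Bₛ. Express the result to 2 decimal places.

0.83

Proportions for Yellow-rumped Warbler (n=237): 37/237=0.1561, 38/237=0.1603, 72/237=0.3038, 90/237=0.3797
Σpᵢ² = 0.1561² + 0.1603² + 0.3038² + 0.3797² = 0.024367 + 0.025696 + 0.092294 + 0.144172 = 0.286529
B = 1 / 0.286529 = 3.4900
Bₛ = (B − 1)/(n − 1) = (3.4900 − 1)/(4 − 1) = 2.4900/3 = 0.8300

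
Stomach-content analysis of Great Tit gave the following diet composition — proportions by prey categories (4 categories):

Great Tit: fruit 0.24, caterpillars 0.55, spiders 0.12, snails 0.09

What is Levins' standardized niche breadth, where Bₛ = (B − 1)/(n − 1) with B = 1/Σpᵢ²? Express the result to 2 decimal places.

0.54

Σpᵢ² = 0.24² + 0.55² + 0.12² + 0.09² = 0.0576 + 0.3025 + 0.0144 + 0.0081 = 0.3826
B = 1 / 0.3826 = 2.6137
Bₛ = (B − 1)/(n − 1) = (2.6137 − 1)/(4 − 1) = 1.6137/3 = 0.5379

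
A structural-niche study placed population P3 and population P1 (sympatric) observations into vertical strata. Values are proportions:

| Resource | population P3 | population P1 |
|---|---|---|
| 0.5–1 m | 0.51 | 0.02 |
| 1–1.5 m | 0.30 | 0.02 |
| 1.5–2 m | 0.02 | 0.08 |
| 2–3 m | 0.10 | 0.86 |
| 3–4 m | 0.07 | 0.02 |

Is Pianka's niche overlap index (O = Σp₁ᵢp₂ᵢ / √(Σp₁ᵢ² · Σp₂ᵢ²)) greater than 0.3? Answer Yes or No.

Σ p₁ᵢp₂ᵢ = 0.0102 + 0.0060 + 0.0016 + 0.0860 + 0.0014 = 0.1052
Σp_1ᵢ² = 0.51² + 0.30² + 0.02² + 0.10² + 0.07² = 0.2601 + 0.0900 + 0.0004 + 0.0100 + 0.0049 = 0.3654
Σp_2ᵢ² = 0.02² + 0.02² + 0.08² + 0.86² + 0.02² = 0.0004 + 0.0004 + 0.0064 + 0.7396 + 0.0004 = 0.7472
O = 0.1052 / √(0.3654 × 0.7472) = 0.1052 / 0.52252 = 0.2013
O = 0.2013 < 0.3 → No.

No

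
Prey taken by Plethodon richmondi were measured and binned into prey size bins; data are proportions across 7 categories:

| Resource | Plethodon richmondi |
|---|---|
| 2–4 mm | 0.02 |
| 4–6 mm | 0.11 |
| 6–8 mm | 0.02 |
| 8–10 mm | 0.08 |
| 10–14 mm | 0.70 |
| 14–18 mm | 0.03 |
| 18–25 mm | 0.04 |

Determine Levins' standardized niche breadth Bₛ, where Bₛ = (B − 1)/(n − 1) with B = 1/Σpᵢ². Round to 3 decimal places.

Σpᵢ² = 0.02² + 0.11² + 0.02² + 0.08² + 0.70² + 0.03² + 0.04² = 0.0004 + 0.0121 + 0.0004 + 0.0064 + 0.4900 + 0.0009 + 0.0016 = 0.5118
B = 1 / 0.5118 = 1.95389
Bₛ = (B − 1)/(n − 1) = (1.95389 − 1)/(7 − 1) = 0.95389/6 = 0.15898

0.159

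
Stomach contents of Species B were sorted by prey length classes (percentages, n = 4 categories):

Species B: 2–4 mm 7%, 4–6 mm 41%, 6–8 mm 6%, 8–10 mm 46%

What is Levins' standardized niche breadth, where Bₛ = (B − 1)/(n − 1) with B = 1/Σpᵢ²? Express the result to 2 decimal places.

0.53

Convert percentages to proportions (divide by 100).
Σpᵢ² = 0.07² + 0.41² + 0.06² + 0.46² = 0.0049 + 0.1681 + 0.0036 + 0.2116 = 0.3882
B = 1 / 0.3882 = 2.5760
Bₛ = (B − 1)/(n − 1) = (2.5760 − 1)/(4 − 1) = 1.5760/3 = 0.5253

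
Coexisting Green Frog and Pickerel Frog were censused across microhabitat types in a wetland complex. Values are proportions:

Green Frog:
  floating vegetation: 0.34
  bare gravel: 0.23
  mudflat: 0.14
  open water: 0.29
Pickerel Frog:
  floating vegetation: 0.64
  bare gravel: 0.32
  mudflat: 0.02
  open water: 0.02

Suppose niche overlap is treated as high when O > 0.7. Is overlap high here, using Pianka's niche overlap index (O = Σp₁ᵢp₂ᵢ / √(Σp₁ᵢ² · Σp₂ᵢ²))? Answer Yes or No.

Σ p₁ᵢp₂ᵢ = 0.2176 + 0.0736 + 0.0028 + 0.0058 = 0.2998
Σp_1ᵢ² = 0.34² + 0.23² + 0.14² + 0.29² = 0.1156 + 0.0529 + 0.0196 + 0.0841 = 0.2722
Σp_2ᵢ² = 0.64² + 0.32² + 0.02² + 0.02² = 0.4096 + 0.1024 + 0.0004 + 0.0004 = 0.5128
O = 0.2998 / √(0.2722 × 0.5128) = 0.2998 / 0.37361 = 0.8024
O = 0.8024 > 0.7 → Yes.

Yes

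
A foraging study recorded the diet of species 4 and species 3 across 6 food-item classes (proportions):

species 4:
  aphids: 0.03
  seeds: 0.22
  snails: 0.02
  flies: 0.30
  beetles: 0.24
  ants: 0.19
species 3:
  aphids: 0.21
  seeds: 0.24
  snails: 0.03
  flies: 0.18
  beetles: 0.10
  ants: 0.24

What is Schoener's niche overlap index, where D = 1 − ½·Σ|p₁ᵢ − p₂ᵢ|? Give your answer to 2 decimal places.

0.74

Σ|p₁ᵢ − p₂ᵢ| = 0.18 + 0.02 + 0.01 + 0.12 + 0.14 + 0.05 = 0.52
D = 1 − ½ × 0.52 = 1 − 0.260 = 0.7400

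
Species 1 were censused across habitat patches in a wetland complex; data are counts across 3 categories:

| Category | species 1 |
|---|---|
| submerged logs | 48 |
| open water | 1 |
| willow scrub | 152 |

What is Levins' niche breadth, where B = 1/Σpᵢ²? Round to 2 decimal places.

1.59

Proportions for species 1 (n=201): 48/201=0.2388, 1/201=0.0050, 152/201=0.7562
Σpᵢ² = 0.2388² + 0.0050² + 0.7562² = 0.057025 + 0.000025 + 0.571838 = 0.628888
B = 1 / 0.628888 = 1.5901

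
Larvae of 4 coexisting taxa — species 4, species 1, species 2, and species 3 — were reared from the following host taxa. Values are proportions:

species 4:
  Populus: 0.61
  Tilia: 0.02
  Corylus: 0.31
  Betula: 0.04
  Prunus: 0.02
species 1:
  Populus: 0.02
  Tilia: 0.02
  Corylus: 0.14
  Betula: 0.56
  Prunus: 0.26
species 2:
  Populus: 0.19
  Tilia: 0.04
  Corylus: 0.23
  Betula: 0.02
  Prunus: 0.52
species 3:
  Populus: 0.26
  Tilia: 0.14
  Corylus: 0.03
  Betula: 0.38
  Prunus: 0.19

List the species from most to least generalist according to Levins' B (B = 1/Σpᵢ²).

Σp_4ᵢ² = 0.61² + 0.02² + 0.31² + 0.04² + 0.02² = 0.3721 + 0.0004 + 0.0961 + 0.0016 + 0.0004 = 0.4706
B_4 = 1 / 0.4706 = 2.1249
Σp_1ᵢ² = 0.02² + 0.02² + 0.14² + 0.56² + 0.26² = 0.0004 + 0.0004 + 0.0196 + 0.3136 + 0.0676 = 0.4016
B_1 = 1 / 0.4016 = 2.4900
Σp_2ᵢ² = 0.19² + 0.04² + 0.23² + 0.02² + 0.52² = 0.0361 + 0.0016 + 0.0529 + 0.0004 + 0.2704 = 0.3614
B_2 = 1 / 0.3614 = 2.7670
Σp_3ᵢ² = 0.26² + 0.14² + 0.03² + 0.38² + 0.19² = 0.0676 + 0.0196 + 0.0009 + 0.1444 + 0.0361 = 0.2686
B_3 = 1 / 0.2686 = 3.7230
Ranking by B (broadest → narrowest): species 3 (3.72) > species 2 (2.77) > species 1 (2.49) > species 4 (2.12)

species 3 > species 2 > species 1 > species 4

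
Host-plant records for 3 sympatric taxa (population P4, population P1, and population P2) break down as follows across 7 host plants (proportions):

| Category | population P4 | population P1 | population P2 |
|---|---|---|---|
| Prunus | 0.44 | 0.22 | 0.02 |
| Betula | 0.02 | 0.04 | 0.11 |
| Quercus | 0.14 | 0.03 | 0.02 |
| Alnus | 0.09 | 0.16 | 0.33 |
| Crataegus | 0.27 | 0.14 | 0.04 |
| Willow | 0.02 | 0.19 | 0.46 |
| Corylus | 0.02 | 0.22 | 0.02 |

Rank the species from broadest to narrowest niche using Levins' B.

Σp_P4ᵢ² = 0.44² + 0.02² + 0.14² + 0.09² + 0.27² + 0.02² + 0.02² = 0.1936 + 0.0004 + 0.0196 + 0.0081 + 0.0729 + 0.0004 + 0.0004 = 0.2954
B_P4 = 1 / 0.2954 = 3.3852
Σp_P1ᵢ² = 0.22² + 0.04² + 0.03² + 0.16² + 0.14² + 0.19² + 0.22² = 0.0484 + 0.0016 + 0.0009 + 0.0256 + 0.0196 + 0.0361 + 0.0484 = 0.1806
B_P1 = 1 / 0.1806 = 5.5371
Σp_P2ᵢ² = 0.02² + 0.11² + 0.02² + 0.33² + 0.04² + 0.46² + 0.02² = 0.0004 + 0.0121 + 0.0004 + 0.1089 + 0.0016 + 0.2116 + 0.0004 = 0.3354
B_P2 = 1 / 0.3354 = 2.9815
Ranking by B (broadest → narrowest): population P1 (5.54) > population P4 (3.39) > population P2 (2.98)

population P1 > population P4 > population P2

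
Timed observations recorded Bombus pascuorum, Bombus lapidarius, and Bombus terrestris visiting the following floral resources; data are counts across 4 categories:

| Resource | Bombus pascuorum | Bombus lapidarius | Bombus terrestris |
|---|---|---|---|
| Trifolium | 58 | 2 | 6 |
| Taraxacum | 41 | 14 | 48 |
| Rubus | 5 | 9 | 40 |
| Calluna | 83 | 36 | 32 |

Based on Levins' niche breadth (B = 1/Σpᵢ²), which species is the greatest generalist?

Proportions for Bombus pascuorum (n=187): 58/187=0.3102, 41/187=0.2193, 5/187=0.0267, 83/187=0.4439
Proportions for Bombus lapidarius (n=61): 2/61=0.0328, 14/61=0.2295, 9/61=0.1475, 36/61=0.5902
Proportions for Bombus terrestris (n=126): 6/126=0.0476, 48/126=0.3810, 40/126=0.3175, 32/126=0.2540
Σp_pascᵢ² = 0.3102² + 0.2193² + 0.0267² + 0.4439² = 0.096224 + 0.048092 + 0.000713 + 0.197047 = 0.342076
B_pasc = 1 / 0.342076 = 2.9233
Σp_lapiᵢ² = 0.0328² + 0.2295² + 0.1475² + 0.5902² = 0.001076 + 0.052670 + 0.021756 + 0.348336 = 0.423838
B_lapi = 1 / 0.423838 = 2.3594
Σp_terrᵢ² = 0.0476² + 0.3810² + 0.3175² + 0.2540² = 0.002266 + 0.145161 + 0.100806 + 0.064516 = 0.312749
B_terr = 1 / 0.312749 = 3.1975
Highest B → broadest niche (most generalist): Bombus terrestris (B = 3.20).

Bombus terrestris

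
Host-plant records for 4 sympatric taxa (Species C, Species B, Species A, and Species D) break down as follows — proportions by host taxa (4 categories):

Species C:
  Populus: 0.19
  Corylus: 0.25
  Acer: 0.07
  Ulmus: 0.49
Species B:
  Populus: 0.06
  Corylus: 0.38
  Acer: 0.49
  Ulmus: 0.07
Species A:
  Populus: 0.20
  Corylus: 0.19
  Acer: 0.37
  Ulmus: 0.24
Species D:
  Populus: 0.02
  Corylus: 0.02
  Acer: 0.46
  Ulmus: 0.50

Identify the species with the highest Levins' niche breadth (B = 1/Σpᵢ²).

Σp_Cᵢ² = 0.19² + 0.25² + 0.07² + 0.49² = 0.0361 + 0.0625 + 0.0049 + 0.2401 = 0.3436
B_C = 1 / 0.3436 = 2.9104
Σp_Bᵢ² = 0.06² + 0.38² + 0.49² + 0.07² = 0.0036 + 0.1444 + 0.2401 + 0.0049 = 0.3930
B_B = 1 / 0.3930 = 2.5445
Σp_Aᵢ² = 0.20² + 0.19² + 0.37² + 0.24² = 0.0400 + 0.0361 + 0.1369 + 0.0576 = 0.2706
B_A = 1 / 0.2706 = 3.6955
Σp_Dᵢ² = 0.02² + 0.02² + 0.46² + 0.50² = 0.0004 + 0.0004 + 0.2116 + 0.2500 = 0.4624
B_D = 1 / 0.4624 = 2.1626
Highest B → broadest niche (most generalist): Species A (B = 3.70).

Species A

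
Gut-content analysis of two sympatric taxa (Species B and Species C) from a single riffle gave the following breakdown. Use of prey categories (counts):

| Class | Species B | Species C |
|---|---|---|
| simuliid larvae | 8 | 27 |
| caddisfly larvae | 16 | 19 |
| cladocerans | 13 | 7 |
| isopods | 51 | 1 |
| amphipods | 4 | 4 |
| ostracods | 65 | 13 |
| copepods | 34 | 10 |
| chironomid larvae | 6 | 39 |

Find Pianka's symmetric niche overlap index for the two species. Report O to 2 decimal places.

Proportions for Species B (n=197): 8/197=0.0406, 16/197=0.0812, 13/197=0.0660, 51/197=0.2589, 4/197=0.0203, 65/197=0.3299, 34/197=0.1726, 6/197=0.0305
Proportions for Species C (n=120): 27/120=0.2250, 19/120=0.1583, 7/120=0.0583, 1/120=0.0083, 4/120=0.0333, 13/120=0.1083, 10/120=0.0833, 39/120=0.3250
Σ p₁ᵢp₂ᵢ = 0.009135 + 0.012854 + 0.003848 + 0.002149 + 0.000676 + 0.035728 + 0.014378 + 0.009913 = 0.088681
Σp_1ᵢ² = 0.0406² + 0.0812² + 0.0660² + 0.2589² + 0.0203² + 0.3299² + 0.1726² + 0.0305² = 0.001648 + 0.006593 + 0.004356 + 0.067029 + 0.000412 + 0.108834 + 0.029791 + 0.000930 = 0.219593
Σp_2ᵢ² = 0.2250² + 0.1583² + 0.0583² + 0.0083² + 0.0333² + 0.1083² + 0.0833² + 0.3250² = 0.050625 + 0.025059 + 0.003399 + 0.000069 + 0.001109 + 0.011729 + 0.006939 + 0.105625 = 0.204554
O = 0.088681 / √(0.219593 × 0.204554) = 0.088681 / 0.2119401 = 0.4184

0.42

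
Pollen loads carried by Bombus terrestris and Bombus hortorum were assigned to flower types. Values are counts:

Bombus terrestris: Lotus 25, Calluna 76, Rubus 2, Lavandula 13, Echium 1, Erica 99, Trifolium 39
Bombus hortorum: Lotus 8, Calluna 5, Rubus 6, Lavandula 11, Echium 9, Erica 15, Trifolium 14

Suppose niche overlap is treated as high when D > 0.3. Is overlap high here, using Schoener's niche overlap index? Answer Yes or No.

Yes

Proportions for Bombus terrestris (n=255): 25/255=0.0980, 76/255=0.2980, 2/255=0.0078, 13/255=0.0510, 1/255=0.0039, 99/255=0.3882, 39/255=0.1529
Proportions for Bombus hortorum (n=68): 8/68=0.1176, 5/68=0.0735, 6/68=0.0882, 11/68=0.1618, 9/68=0.1324, 15/68=0.2206, 14/68=0.2059
Σ|p₁ᵢ − p₂ᵢ| = 0.0196 + 0.2245 + 0.0804 + 0.1108 + 0.1285 + 0.1676 + 0.0530 = 0.7844
D = 1 − ½ × 0.7844 = 1 − 0.39220 = 0.60780
D = 0.60780 > 0.3 → Yes.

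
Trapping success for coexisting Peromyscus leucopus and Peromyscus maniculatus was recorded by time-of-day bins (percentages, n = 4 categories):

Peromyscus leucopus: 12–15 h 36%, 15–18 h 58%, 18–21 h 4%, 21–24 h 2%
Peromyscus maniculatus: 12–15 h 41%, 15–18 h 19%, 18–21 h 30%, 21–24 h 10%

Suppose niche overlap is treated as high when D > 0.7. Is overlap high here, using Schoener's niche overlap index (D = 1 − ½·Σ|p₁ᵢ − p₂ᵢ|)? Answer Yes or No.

No

Convert percentages to proportions (divide by 100).
Σ|p₁ᵢ − p₂ᵢ| = 0.05 + 0.39 + 0.26 + 0.08 = 0.78
D = 1 − ½ × 0.78 = 1 − 0.390 = 0.6100
D = 0.6100 < 0.7 → No.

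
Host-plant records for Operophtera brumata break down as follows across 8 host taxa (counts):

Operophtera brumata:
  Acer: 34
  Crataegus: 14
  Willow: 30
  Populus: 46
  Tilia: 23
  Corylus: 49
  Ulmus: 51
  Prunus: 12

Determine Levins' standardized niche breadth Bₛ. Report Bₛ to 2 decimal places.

Proportions for Operophtera brumata (n=259): 34/259=0.1313, 14/259=0.0541, 30/259=0.1158, 46/259=0.1776, 23/259=0.0888, 49/259=0.1892, 51/259=0.1969, 12/259=0.0463
Σpᵢ² = 0.1313² + 0.0541² + 0.1158² + 0.1776² + 0.0888² + 0.1892² + 0.1969² + 0.0463² = 0.017240 + 0.002927 + 0.013410 + 0.031542 + 0.007885 + 0.035797 + 0.038770 + 0.002144 = 0.149715
B = 1 / 0.149715 = 6.6794
Bₛ = (B − 1)/(n − 1) = (6.6794 − 1)/(8 − 1) = 5.6794/7 = 0.8113

0.81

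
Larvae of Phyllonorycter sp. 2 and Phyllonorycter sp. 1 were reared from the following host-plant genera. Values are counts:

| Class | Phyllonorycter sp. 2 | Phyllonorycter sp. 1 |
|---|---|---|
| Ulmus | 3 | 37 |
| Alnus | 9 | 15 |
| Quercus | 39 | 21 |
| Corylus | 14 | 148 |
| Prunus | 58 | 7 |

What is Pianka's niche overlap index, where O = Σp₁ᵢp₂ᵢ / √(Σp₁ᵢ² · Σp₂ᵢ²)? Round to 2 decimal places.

Proportions for Phyllonorycter sp. 2 (n=123): 3/123=0.0244, 9/123=0.0732, 39/123=0.3171, 14/123=0.1138, 58/123=0.4715
Proportions for Phyllonorycter sp. 1 (n=228): 37/228=0.1623, 15/228=0.0658, 21/228=0.0921, 148/228=0.6491, 7/228=0.0307
Σ p₁ᵢp₂ᵢ = 0.003960 + 0.004817 + 0.029205 + 0.073868 + 0.014475 = 0.126325
Σp_1ᵢ² = 0.0244² + 0.0732² + 0.3171² + 0.1138² + 0.4715² = 0.000595 + 0.005358 + 0.100552 + 0.012950 + 0.222312 = 0.341767
Σp_2ᵢ² = 0.1623² + 0.0658² + 0.0921² + 0.6491² + 0.0307² = 0.026341 + 0.004330 + 0.008482 + 0.421331 + 0.000942 = 0.461426
O = 0.126325 / √(0.341767 × 0.461426) = 0.126325 / 0.3971148 = 0.3181

0.32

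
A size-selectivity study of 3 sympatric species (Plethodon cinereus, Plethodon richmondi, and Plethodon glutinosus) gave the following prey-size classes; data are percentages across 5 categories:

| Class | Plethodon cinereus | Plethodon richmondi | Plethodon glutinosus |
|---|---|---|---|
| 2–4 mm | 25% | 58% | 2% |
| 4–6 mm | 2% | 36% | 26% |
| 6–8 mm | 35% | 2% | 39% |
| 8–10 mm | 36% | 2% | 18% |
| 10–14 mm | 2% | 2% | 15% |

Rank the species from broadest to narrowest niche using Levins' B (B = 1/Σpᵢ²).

Convert percentages to proportions (divide by 100).
Σp_cineᵢ² = 0.25² + 0.02² + 0.35² + 0.36² + 0.02² = 0.0625 + 0.0004 + 0.1225 + 0.1296 + 0.0004 = 0.3154
B_cine = 1 / 0.3154 = 3.1706
Σp_richᵢ² = 0.58² + 0.36² + 0.02² + 0.02² + 0.02² = 0.3364 + 0.1296 + 0.0004 + 0.0004 + 0.0004 = 0.4672
B_rich = 1 / 0.4672 = 2.1404
Σp_glutᵢ² = 0.02² + 0.26² + 0.39² + 0.18² + 0.15² = 0.0004 + 0.0676 + 0.1521 + 0.0324 + 0.0225 = 0.2750
B_glut = 1 / 0.2750 = 3.6364
Ranking by B (broadest → narrowest): Plethodon glutinosus (3.64) > Plethodon cinereus (3.17) > Plethodon richmondi (2.14)

Plethodon glutinosus > Plethodon cinereus > Plethodon richmondi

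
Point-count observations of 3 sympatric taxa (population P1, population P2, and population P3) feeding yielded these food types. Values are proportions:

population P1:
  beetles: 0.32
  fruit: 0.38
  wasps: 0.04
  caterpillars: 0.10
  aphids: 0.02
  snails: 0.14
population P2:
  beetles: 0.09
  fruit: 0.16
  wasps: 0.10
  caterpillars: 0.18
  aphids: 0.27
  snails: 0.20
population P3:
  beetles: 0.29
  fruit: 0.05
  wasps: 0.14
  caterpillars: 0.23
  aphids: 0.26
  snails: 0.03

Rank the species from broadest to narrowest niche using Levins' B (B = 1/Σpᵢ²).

population P2 > population P3 > population P1

Σp_P1ᵢ² = 0.32² + 0.38² + 0.04² + 0.10² + 0.02² + 0.14² = 0.1024 + 0.1444 + 0.0016 + 0.0100 + 0.0004 + 0.0196 = 0.2784
B_P1 = 1 / 0.2784 = 3.5920
Σp_P2ᵢ² = 0.09² + 0.16² + 0.10² + 0.18² + 0.27² + 0.20² = 0.0081 + 0.0256 + 0.0100 + 0.0324 + 0.0729 + 0.0400 = 0.1890
B_P2 = 1 / 0.1890 = 5.2910
Σp_P3ᵢ² = 0.29² + 0.05² + 0.14² + 0.23² + 0.26² + 0.03² = 0.0841 + 0.0025 + 0.0196 + 0.0529 + 0.0676 + 0.0009 = 0.2276
B_P3 = 1 / 0.2276 = 4.3937
Ranking by B (broadest → narrowest): population P2 (5.29) > population P3 (4.39) > population P1 (3.59)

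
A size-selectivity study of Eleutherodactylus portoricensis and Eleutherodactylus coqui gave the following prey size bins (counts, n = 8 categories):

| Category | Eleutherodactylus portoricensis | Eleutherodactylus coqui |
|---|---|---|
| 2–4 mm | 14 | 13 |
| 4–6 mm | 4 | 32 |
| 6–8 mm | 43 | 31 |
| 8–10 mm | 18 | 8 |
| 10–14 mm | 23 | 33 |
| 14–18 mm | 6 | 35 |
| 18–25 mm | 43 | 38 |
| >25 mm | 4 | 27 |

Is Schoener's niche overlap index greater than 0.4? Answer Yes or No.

Yes

Proportions for Eleutherodactylus portoricensis (n=155): 14/155=0.0903, 4/155=0.0258, 43/155=0.2774, 18/155=0.1161, 23/155=0.1484, 6/155=0.0387, 43/155=0.2774, 4/155=0.0258
Proportions for Eleutherodactylus coqui (n=217): 13/217=0.0599, 32/217=0.1475, 31/217=0.1429, 8/217=0.0369, 33/217=0.1521, 35/217=0.1613, 38/217=0.1751, 27/217=0.1244
Σ|p₁ᵢ − p₂ᵢ| = 0.0304 + 0.1217 + 0.1345 + 0.0792 + 0.0037 + 0.1226 + 0.1023 + 0.0986 = 0.6930
D = 1 − ½ × 0.6930 = 1 − 0.34650 = 0.65350
D = 0.65350 > 0.4 → Yes.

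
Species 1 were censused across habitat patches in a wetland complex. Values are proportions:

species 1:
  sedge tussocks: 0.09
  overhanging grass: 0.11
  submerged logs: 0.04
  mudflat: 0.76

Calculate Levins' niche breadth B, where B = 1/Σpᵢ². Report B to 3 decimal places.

Σpᵢ² = 0.09² + 0.11² + 0.04² + 0.76² = 0.0081 + 0.0121 + 0.0016 + 0.5776 = 0.5994
B = 1 / 0.5994 = 1.66834

1.668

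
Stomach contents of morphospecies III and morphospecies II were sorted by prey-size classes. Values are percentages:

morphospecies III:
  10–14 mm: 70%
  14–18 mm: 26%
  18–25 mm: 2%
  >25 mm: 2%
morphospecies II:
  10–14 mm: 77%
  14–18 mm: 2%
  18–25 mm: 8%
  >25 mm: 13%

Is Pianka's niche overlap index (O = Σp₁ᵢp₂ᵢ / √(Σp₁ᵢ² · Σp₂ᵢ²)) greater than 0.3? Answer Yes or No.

Yes

Convert percentages to proportions (divide by 100).
Σ p₁ᵢp₂ᵢ = 0.5390 + 0.0052 + 0.0016 + 0.0026 = 0.5484
Σp_1ᵢ² = 0.70² + 0.26² + 0.02² + 0.02² = 0.4900 + 0.0676 + 0.0004 + 0.0004 = 0.5584
Σp_2ᵢ² = 0.77² + 0.02² + 0.08² + 0.13² = 0.5929 + 0.0004 + 0.0064 + 0.0169 = 0.6166
O = 0.5484 / √(0.5584 × 0.6166) = 0.5484 / 0.58678 = 0.9346
O = 0.9346 > 0.3 → Yes.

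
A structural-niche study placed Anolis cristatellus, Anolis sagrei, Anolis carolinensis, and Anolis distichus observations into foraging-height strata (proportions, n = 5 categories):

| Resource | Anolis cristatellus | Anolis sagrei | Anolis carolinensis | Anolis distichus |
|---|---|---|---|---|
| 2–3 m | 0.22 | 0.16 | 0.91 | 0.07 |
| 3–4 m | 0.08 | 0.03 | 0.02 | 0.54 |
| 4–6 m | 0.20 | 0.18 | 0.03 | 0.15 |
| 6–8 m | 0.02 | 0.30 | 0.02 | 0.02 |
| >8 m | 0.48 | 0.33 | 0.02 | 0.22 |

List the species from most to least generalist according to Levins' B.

Σp_crisᵢ² = 0.22² + 0.08² + 0.20² + 0.02² + 0.48² = 0.0484 + 0.0064 + 0.0400 + 0.0004 + 0.2304 = 0.3256
B_cris = 1 / 0.3256 = 3.0713
Σp_sagrᵢ² = 0.16² + 0.03² + 0.18² + 0.30² + 0.33² = 0.0256 + 0.0009 + 0.0324 + 0.0900 + 0.1089 = 0.2578
B_sagr = 1 / 0.2578 = 3.8790
Σp_caroᵢ² = 0.91² + 0.02² + 0.03² + 0.02² + 0.02² = 0.8281 + 0.0004 + 0.0009 + 0.0004 + 0.0004 = 0.8302
B_caro = 1 / 0.8302 = 1.2045
Σp_distᵢ² = 0.07² + 0.54² + 0.15² + 0.02² + 0.22² = 0.0049 + 0.2916 + 0.0225 + 0.0004 + 0.0484 = 0.3678
B_dist = 1 / 0.3678 = 2.7189
Ranking by B (broadest → narrowest): Anolis sagrei (3.88) > Anolis cristatellus (3.07) > Anolis distichus (2.72) > Anolis carolinensis (1.20)

Anolis sagrei > Anolis cristatellus > Anolis distichus > Anolis carolinensis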